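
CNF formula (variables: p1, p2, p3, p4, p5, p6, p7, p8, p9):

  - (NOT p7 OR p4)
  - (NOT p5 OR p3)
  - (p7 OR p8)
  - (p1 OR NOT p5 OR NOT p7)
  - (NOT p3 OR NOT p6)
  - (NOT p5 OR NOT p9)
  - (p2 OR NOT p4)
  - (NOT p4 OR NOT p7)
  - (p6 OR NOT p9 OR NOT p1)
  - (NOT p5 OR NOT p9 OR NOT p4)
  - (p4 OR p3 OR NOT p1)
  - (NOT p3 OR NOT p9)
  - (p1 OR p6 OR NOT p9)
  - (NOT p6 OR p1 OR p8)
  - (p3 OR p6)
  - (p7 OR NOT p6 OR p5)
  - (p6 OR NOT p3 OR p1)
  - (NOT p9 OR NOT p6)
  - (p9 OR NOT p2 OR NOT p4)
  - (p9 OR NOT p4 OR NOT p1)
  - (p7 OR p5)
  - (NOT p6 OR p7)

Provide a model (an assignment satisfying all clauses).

p1=True, p2=False, p3=True, p4=False, p5=True, p6=False, p7=False, p8=True, p9=False

Pure literal: p8 appears only positively; assign p8 = True.
Set p1 = True and propagate.
Try p2 = False.
  then p4 is forced to False.
  then p7 is forced to False.
  then p3 is forced to True.
  then p6 is forced to False.
  then p9 is forced to False.
  then p5 is forced to True.
Every clause has at least one true literal under this assignment.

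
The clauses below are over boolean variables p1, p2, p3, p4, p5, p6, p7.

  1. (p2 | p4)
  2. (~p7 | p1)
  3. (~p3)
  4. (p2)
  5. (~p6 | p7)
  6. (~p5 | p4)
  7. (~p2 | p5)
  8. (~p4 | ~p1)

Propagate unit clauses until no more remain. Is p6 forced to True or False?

False

(~p3) is a unit clause: p3 = False.
Unit clause (p2) sets p2 = True.
(p5 | ~p2): since p2 = True, the clause reduces to (p5). p5 = True.
(p4 | ~p5) with p5 = True leaves only p4, so p4 = True.
(~p4 | ~p1) with p4 = True leaves only ~p1, so p1 = False.
In (p1 | ~p7), p1 is now false; ~p7 must hold, so p7 = False.
(p7 | ~p6) with p7 = False leaves only ~p6, so p6 = False.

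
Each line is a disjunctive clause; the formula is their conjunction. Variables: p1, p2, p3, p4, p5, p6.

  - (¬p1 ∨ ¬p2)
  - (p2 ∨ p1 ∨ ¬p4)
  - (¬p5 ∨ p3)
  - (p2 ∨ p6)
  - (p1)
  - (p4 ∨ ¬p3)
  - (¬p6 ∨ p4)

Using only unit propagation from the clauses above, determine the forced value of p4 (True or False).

(p1) is a unit clause: p1 = True.
From (¬p2 ∨ ¬p1) and p1 = True: p2 = False.
In (p6 ∨ p2), p2 is now false; p6 must hold, so p6 = True.
In (¬p6 ∨ p4), ¬p6 is now false; p4 must hold, so p4 = True.

True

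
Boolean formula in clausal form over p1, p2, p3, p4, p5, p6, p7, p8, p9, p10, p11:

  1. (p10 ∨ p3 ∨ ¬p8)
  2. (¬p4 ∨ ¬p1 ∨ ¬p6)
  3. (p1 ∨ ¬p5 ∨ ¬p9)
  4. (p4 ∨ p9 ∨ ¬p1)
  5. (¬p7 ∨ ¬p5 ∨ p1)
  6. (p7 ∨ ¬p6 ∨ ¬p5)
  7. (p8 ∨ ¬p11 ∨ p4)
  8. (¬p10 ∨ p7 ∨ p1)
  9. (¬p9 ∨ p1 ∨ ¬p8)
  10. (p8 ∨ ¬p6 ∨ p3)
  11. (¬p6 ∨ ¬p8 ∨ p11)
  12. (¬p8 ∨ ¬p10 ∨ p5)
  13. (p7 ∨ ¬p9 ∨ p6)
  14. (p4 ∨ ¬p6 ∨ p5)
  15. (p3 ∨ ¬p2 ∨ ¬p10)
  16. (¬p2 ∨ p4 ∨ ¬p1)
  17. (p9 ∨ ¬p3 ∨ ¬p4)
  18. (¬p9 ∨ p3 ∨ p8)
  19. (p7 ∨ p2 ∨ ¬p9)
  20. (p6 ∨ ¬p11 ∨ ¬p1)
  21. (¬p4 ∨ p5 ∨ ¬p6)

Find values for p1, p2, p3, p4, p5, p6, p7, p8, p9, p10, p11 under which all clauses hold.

p1 = F, p2 = F, p3 = T, p4 = F, p5 = F, p6 = F, p7 = F, p8 = F, p9 = F, p10 = F, p11 = F

Check each clause:
  1. (¬p8 ∨ p10 ∨ p3) — ¬p8 is true.
  2. (¬p4 ∨ ¬p6 ∨ ¬p1) — ¬p6 is true.
  3. (¬p9 ∨ p1 ∨ ¬p5) — ¬p5 is true.
  4. (p4 ∨ ¬p1 ∨ p9) — ¬p1 is true.
  5. (¬p7 ∨ ¬p5 ∨ p1) — ¬p5 is true.
  6. (¬p5 ∨ p7 ∨ ¬p6) — ¬p6 is true.
  7. (p8 ∨ p4 ∨ ¬p11) — ¬p11 is true.
  8. (p7 ∨ p1 ∨ ¬p10) — ¬p10 is true.
  9. (¬p9 ∨ p1 ∨ ¬p8) — ¬p8 is true.
  10. (p3 ∨ ¬p6 ∨ p8) — ¬p6 is true.
  11. (¬p6 ∨ ¬p8 ∨ p11) — ¬p8 is true.
  12. (¬p8 ∨ p5 ∨ ¬p10) — ¬p8 is true.
  13. (¬p9 ∨ p6 ∨ p7) — ¬p9 is true.
  14. (p5 ∨ p4 ∨ ¬p6) — ¬p6 is true.
  15. (¬p2 ∨ ¬p10 ∨ p3) — p3 is true.
  16. (p4 ∨ ¬p2 ∨ ¬p1) — ¬p2 is true.
  17. (¬p3 ∨ ¬p4 ∨ p9) — ¬p4 is true.
  18. (¬p9 ∨ p3 ∨ p8) — p3 is true.
  19. (p7 ∨ ¬p9 ∨ p2) — ¬p9 is true.
  20. (¬p1 ∨ p6 ∨ ¬p11) — ¬p11 is true.
  21. (¬p6 ∨ p5 ∨ ¬p4) — ¬p6 is true.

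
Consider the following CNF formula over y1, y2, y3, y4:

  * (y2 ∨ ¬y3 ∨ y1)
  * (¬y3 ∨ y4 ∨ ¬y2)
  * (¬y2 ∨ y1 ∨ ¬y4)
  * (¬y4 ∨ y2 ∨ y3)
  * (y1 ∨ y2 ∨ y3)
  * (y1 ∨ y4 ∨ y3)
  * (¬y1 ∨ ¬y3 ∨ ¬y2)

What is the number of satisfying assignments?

Satisfying assignments:
  y1=1 y2=0 y3=0 y4=0
  y1=1 y2=0 y3=1 y4=0
  y1=1 y2=0 y3=1 y4=1
  y1=1 y2=1 y3=0 y4=0
  y1=1 y2=1 y3=0 y4=1
That's 5 in total.

5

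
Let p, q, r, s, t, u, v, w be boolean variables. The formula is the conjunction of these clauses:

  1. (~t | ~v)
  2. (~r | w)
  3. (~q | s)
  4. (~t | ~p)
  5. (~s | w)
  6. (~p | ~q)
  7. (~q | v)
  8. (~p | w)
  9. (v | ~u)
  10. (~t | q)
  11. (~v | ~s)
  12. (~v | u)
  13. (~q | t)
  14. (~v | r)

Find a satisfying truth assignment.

p = T  q = F  r = F  s = T  t = F  u = F  v = F  w = T

Check each clause:
  1. (~v | ~t) — ~v is true.
  2. (w | ~r) — w is true.
  3. (s | ~q) — s is true.
  4. (~t | ~p) — ~t is true.
  5. (~s | w) — w is true.
  6. (~p | ~q) — ~q is true.
  7. (v | ~q) — ~q is true.
  8. (~p | w) — w is true.
  9. (v | ~u) — ~u is true.
  10. (q | ~t) — ~t is true.
  11. (~v | ~s) — ~v is true.
  12. (~v | u) — ~v is true.
  13. (~q | t) — ~q is true.
  14. (r | ~v) — ~v is true.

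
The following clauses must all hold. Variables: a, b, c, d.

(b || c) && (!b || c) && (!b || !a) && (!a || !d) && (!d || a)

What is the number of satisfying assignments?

3

Satisfying assignments:
  a=F b=F c=T d=F
  a=F b=T c=T d=F
  a=T b=F c=T d=F
Count: 3.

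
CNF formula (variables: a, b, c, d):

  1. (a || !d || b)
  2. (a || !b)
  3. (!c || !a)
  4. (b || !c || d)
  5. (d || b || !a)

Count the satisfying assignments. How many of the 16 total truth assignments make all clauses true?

4

Satisfying assignments:
  a=0 b=0 c=0 d=0
  a=1 b=0 c=0 d=1
  a=1 b=1 c=0 d=0
  a=1 b=1 c=0 d=1
That's 4 in total.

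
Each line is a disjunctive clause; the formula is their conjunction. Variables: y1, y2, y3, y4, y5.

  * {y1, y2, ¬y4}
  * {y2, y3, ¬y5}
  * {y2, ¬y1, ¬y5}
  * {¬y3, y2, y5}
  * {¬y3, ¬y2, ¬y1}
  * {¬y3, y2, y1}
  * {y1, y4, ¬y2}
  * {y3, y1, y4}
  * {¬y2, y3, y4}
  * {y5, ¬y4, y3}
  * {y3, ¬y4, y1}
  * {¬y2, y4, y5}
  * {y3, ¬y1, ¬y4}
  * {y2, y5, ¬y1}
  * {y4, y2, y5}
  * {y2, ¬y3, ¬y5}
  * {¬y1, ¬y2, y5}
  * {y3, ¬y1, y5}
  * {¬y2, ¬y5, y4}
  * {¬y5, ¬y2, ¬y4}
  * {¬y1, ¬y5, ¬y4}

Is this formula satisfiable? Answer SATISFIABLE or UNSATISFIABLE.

SATISFIABLE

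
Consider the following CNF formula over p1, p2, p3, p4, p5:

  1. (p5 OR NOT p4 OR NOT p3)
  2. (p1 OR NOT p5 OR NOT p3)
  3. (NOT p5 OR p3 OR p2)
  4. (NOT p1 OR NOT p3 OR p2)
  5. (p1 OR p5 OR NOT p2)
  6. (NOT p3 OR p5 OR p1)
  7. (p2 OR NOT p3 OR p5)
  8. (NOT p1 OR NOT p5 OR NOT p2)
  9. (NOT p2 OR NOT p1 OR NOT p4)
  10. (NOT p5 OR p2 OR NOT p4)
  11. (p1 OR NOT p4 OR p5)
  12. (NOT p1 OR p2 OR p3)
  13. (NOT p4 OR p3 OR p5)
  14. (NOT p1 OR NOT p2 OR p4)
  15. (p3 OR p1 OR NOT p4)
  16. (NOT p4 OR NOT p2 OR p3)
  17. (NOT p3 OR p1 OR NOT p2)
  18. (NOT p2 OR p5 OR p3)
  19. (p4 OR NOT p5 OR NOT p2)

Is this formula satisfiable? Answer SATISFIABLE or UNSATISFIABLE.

SATISFIABLE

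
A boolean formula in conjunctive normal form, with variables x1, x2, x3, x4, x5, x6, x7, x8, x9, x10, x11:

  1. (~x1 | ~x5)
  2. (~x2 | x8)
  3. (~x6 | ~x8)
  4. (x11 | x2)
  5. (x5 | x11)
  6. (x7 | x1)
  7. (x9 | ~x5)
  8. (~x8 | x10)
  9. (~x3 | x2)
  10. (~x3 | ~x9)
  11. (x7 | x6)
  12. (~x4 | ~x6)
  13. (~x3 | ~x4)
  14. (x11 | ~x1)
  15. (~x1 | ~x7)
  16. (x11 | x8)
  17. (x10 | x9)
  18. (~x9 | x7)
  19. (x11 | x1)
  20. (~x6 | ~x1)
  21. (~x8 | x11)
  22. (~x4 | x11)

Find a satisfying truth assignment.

x4 occurs only negated in the remaining clauses — set x4 = False.
x10 occurs only positively in the remaining clauses — set x10 = True.
Set x1 = False and propagate.
  then x7 is forced to True.
  then x11 is forced to True.
Try x2 = True.
  then x8 is forced to True.
  then x6 is forced to False.
Set x3 = True and propagate.
  then x9 is forced to False.
  then x5 is forced to False.
Every clause has at least one true literal under this assignment.

x1=False, x2=True, x3=True, x4=False, x5=False, x6=False, x7=True, x8=True, x9=False, x10=True, x11=True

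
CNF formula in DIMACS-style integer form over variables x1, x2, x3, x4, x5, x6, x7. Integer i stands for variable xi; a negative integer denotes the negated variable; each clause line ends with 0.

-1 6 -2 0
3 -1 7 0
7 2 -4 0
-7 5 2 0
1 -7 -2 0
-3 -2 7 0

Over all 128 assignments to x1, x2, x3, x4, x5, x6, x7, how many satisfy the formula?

44

Case analysis on x2 and x7:
  x2=1, x7=1: forces x1=1; x6=1; x3, x4, x5 free → 2^3 = 8.
  x2=1, x7=0: forces x1=0; x3=0; x4, x5, x6 free → 2^3 = 8.
  x2=0, x7=1: forces x5=1; x1, x3, x4, x6 free → 2^4 = 16.
  x2=0, x7=0: x5, x6 free; 3 ways for (x1,x3,x4) × 2^2 = 12.
Total: 8 + 8 + 16 + 12 = 44.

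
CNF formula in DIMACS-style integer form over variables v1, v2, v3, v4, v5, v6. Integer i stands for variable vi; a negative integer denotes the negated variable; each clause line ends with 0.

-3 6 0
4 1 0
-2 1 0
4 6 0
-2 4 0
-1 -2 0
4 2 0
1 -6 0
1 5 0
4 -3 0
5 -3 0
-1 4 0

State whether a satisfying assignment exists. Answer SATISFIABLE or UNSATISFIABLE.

SATISFIABLE

v3 occurs only negated in the remaining clauses — set v3 = False.
Pure literal: v4 appears only positively; assign v4 = True.
Try v1 = True.
  then v2 is forced to False.
v5, v6 are now unconstrained; take v5 = True, v6 = False.
Every clause has at least one true literal under this assignment.
So v1=T  v2=F  v3=F  v4=T  v5=T  v6=F is a satisfying assignment.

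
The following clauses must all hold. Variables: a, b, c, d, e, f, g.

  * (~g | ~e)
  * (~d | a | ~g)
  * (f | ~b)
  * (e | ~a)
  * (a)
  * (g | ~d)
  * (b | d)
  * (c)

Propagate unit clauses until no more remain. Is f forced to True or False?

(a) stands alone — a = True.
From (~a | e) and a = True: e = True.
(~g | ~e): since e = True, the clause reduces to (~g). g = False.
From (~d | g) and g = False: d = False.
(b | d): since d = False, the clause reduces to (b). b = True.
(f | ~b) with b = True leaves only f, so f = True.

True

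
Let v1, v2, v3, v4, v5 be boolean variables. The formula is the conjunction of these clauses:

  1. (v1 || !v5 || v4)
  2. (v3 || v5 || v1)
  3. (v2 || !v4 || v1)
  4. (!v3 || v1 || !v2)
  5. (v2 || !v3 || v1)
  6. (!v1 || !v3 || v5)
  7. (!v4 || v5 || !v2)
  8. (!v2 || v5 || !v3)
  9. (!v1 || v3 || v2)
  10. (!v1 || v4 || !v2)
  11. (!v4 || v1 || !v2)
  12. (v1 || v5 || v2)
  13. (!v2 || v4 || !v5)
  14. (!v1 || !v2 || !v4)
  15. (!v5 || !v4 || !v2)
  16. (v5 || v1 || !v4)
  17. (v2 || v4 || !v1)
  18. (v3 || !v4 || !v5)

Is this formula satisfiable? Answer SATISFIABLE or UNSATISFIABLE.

SATISFIABLE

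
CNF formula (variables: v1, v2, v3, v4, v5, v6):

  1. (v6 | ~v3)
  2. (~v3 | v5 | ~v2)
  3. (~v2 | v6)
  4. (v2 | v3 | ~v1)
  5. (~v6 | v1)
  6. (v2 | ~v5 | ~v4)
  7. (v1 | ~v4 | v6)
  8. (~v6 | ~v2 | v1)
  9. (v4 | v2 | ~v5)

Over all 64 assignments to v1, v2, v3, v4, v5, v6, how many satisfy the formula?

Split on v2, then v6.
  v2=1, v6=1: v4 free; 3 ways for (v1,v3,v5) × 2^1 = 6.
  v2=1, v6=0: a clause becomes empty — 0.
  v2=0, v6=1: remaining (v1,v3,v4,v5) ∈ {(1,1,0,0); (1,1,1,0)} — 2.
  v2=0, v6=0: remaining (v1,v3,v4,v5) ∈ {(0,0,0,0)} — 1.
Total: 6 + 0 + 2 + 1 = 9.

9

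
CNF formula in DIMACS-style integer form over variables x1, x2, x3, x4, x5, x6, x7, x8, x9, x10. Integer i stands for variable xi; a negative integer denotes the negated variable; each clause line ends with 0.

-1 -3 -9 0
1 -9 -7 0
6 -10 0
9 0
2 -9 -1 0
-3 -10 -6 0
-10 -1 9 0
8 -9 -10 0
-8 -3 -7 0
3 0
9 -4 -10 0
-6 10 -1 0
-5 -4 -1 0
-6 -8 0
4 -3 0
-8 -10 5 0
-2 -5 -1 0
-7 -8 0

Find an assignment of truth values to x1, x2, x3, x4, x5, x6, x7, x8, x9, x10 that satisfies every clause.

(x9) is a unit clause, so x9 = True.
Unit propagation: (x3) forces x3 = True.
(!x1) is a unit clause, so x1 = False.
Unit propagation: (!x7) forces x7 = False.
(x4) is a unit clause, so x4 = True.
Pure literal: x10 appears only negated; assign x10 = False.
Set x6 = True and propagate.
  then x8 is forced to False.
x2, x5 are now unconstrained; take x2 = False, x5 = False.

x1=F, x2=F, x3=T, x4=T, x5=F, x6=T, x7=F, x8=F, x9=T, x10=F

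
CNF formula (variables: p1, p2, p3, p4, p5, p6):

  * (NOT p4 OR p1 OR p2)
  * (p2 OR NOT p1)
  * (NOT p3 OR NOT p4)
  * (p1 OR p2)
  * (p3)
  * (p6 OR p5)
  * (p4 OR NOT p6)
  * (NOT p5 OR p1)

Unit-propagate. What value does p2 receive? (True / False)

(p3) is a unit clause: p3 = True.
In (NOT p3 OR NOT p4), NOT p3 is now false; NOT p4 must hold, so p4 = False.
From (p4 OR NOT p6) and p4 = False: p6 = False.
(p5 OR p6) with p6 = False leaves only p5, so p5 = True.
In (p1 OR NOT p5), NOT p5 is now false; p1 must hold, so p1 = True.
(NOT p1 OR p2): since p1 = True, the clause reduces to (p2). p2 = True.

True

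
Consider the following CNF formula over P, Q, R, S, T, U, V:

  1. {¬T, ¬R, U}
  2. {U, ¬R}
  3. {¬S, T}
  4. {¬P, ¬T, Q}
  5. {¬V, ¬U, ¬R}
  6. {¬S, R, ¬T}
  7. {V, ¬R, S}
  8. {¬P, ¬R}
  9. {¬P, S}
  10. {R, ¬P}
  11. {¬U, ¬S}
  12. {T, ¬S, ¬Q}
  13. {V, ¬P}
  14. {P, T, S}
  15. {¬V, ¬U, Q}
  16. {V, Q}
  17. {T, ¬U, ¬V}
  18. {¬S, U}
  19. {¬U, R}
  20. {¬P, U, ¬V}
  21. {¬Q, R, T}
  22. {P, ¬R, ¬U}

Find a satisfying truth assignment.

P=0, Q=1, R=0, S=0, T=1, U=0, V=1

Branch on P: take P = False.
Branch on Q: take Q = True.
For the remaining variables, R = False, S = False, T = True, U = False, V = True works.
Check each clause:
  1. {U, ¬R, ¬T} — ¬R is true.
  2. {U, ¬R} — ¬R is true.
  3. {¬S, T} — ¬S is true.
  4. {Q, ¬T, ¬P} — Q is true.
  5. {¬U, ¬V, ¬R} — ¬U is true.
  6. {¬T, R, ¬S} — ¬S is true.
  7. {S, V, ¬R} — ¬R is true.
  8. {¬R, ¬P} — ¬R is true.
  9. {¬P, S} — ¬P is true.
  10. {R, ¬P} — ¬P is true.
  11. {¬S, ¬U} — ¬U is true.
  12. {¬S, T, ¬Q} — ¬S is true.
  13. {V, ¬P} — ¬P is true.
  14. {P, S, T} — T is true.
  15. {¬V, Q, ¬U} — ¬U is true.
  16. {V, Q} — Q is true.
  17. {¬U, T, ¬V} — ¬U is true.
  18. {¬S, U} — ¬S is true.
  19. {¬U, R} — ¬U is true.
  20. {¬V, U, ¬P} — ¬P is true.
  21. {R, ¬Q, T} — T is true.
  22. {P, ¬U, ¬R} — ¬U is true.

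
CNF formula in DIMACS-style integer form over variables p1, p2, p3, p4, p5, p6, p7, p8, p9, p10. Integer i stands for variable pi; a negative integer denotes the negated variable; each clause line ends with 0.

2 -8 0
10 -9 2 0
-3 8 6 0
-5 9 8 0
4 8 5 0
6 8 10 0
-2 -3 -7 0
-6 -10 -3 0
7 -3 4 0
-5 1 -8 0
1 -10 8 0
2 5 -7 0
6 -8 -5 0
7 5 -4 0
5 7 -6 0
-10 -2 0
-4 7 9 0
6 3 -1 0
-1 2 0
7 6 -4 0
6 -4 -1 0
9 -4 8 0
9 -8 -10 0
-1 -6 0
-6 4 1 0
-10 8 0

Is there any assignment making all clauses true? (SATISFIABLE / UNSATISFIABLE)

SATISFIABLE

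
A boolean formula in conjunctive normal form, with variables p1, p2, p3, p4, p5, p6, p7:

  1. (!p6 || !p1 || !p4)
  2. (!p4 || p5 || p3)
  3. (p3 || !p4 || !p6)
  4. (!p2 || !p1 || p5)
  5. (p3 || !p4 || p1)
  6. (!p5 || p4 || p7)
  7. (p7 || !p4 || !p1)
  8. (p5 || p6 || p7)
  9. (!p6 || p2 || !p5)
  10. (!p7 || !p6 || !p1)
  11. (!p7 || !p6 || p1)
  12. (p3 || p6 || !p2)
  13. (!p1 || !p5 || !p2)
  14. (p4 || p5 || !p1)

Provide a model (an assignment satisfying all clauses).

p1 = False, p2 = False, p3 = False, p4 = False, p5 = True, p6 = False, p7 = True

Set p1 = False and propagate.
Set p2 = False and propagate.
Try p3 = False.
  then p4 is forced to False.
For the remaining variables, p5 = True, p6 = False, p7 = True works.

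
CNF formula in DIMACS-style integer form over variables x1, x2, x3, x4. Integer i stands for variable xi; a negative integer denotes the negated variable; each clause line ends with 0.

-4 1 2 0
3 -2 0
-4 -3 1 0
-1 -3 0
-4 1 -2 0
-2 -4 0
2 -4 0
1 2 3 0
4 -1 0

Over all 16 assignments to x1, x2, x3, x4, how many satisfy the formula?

2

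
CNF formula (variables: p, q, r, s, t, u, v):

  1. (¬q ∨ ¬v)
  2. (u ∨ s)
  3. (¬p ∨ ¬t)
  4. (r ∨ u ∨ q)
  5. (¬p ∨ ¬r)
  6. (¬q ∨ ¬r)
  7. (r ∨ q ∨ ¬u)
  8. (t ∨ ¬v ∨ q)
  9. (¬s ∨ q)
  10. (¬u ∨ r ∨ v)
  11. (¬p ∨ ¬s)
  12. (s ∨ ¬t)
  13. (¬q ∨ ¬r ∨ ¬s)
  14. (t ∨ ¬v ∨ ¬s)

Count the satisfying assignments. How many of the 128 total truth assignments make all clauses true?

3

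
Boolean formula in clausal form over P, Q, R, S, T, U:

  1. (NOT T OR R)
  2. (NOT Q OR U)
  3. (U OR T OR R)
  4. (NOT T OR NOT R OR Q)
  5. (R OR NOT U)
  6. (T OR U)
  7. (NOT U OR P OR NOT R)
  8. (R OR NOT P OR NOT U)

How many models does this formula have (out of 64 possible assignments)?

The models are:
  P=1 Q=0 R=1 S=0 T=0 U=1
  P=1 Q=0 R=1 S=1 T=0 U=1
  P=1 Q=1 R=1 S=0 T=0 U=1
  P=1 Q=1 R=1 S=0 T=1 U=1
  P=1 Q=1 R=1 S=1 T=0 U=1
  P=1 Q=1 R=1 S=1 T=1 U=1
That's 6 in total.

6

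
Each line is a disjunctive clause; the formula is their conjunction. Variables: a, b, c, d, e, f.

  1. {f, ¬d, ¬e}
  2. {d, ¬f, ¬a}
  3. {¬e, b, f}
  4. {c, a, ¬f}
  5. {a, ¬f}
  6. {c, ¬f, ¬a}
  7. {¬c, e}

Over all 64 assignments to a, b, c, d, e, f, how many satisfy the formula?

Case analysis on f and a:
  f=T, a=T: remaining (b,c,d,e) ∈ {(F,T,T,T); (T,T,T,T)} — 2.
  f=T, a=F: a clause becomes empty — 0.
  f=F, a=T: 6 of the 16 assignments to (b,c,d,e) work.
  f=F, a=F: 6 of the 16 assignments to (b,c,d,e) work.
Total: 2 + 0 + 6 + 6 = 14.

14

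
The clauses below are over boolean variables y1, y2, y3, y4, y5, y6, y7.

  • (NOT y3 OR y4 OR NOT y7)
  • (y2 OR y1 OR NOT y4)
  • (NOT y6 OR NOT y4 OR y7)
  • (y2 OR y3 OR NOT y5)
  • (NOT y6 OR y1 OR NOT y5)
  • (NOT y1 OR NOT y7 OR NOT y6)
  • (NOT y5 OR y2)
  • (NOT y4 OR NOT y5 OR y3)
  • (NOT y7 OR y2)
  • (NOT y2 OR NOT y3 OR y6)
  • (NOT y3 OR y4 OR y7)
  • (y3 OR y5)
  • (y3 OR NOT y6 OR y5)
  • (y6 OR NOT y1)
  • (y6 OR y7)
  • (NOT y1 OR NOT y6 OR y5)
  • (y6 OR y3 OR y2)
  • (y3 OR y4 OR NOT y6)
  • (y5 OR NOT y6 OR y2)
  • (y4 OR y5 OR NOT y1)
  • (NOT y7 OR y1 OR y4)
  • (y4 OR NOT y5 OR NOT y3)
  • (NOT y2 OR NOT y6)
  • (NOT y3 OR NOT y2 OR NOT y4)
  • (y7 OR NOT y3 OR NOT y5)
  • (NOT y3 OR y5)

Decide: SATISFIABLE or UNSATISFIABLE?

UNSATISFIABLE

y3 = True:
  propagation gives y5=True, y2=True, y6=True; an empty clause results — contradiction.
y3 = False:
  propagation gives y5=True, y2=True, y4=False, y6=False; an empty clause results — contradiction.
Every branch closes, so no satisfying assignment exists.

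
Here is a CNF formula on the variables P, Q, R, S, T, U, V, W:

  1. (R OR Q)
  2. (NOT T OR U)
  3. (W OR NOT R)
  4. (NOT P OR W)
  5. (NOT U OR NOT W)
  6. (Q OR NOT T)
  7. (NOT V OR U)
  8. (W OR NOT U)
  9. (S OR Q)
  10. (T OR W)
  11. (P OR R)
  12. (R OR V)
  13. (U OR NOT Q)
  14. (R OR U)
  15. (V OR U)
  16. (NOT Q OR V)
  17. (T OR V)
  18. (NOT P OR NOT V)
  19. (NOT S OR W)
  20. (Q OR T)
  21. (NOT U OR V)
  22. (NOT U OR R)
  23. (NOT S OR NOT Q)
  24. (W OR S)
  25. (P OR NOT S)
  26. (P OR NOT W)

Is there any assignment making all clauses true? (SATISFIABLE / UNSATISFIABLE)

UNSATISFIABLE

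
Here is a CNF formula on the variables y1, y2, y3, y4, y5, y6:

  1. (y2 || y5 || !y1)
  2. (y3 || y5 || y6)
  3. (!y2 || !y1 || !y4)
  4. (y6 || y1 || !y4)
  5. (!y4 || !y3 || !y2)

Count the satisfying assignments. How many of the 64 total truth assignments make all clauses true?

Case analysis on y1 and y2:
  y1=T, y2=T: 7 of the 16 assignments to (y3,y4,y5,y6) work.
  y1=T, y2=F: forces y5=T; y3, y4, y6 free → 2^3 = 8.
  y1=F, y2=T: 9 of the 16 assignments to (y3,y4,y5,y6) work.
  y1=F, y2=F: 11 of the 16 assignments to (y3,y4,y5,y6) work.
Total: 7 + 8 + 9 + 11 = 35.

35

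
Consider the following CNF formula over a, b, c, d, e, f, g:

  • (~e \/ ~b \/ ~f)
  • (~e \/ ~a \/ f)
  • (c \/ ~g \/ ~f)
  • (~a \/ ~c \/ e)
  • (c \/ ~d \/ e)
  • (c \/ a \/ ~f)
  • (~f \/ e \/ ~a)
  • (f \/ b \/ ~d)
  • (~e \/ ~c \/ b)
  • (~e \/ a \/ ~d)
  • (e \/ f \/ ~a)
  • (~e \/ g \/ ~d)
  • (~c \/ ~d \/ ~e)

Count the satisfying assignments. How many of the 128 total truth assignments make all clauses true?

25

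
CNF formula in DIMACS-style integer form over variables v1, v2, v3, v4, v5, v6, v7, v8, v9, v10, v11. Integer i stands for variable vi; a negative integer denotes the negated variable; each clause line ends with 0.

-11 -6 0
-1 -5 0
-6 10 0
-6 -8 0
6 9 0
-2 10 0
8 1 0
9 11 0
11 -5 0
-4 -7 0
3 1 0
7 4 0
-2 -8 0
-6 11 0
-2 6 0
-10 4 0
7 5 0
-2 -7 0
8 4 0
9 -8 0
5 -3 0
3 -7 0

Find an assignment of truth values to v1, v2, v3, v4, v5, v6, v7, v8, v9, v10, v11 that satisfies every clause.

Pure literal: v2 appears only negated; assign v2 = False.
Pure literal: v9 appears only positively; assign v9 = True.
Try v1 = False.
  then v8 is forced to True.
  then v6 is forced to False.
  then v3 is forced to True.
  then v5 is forced to True.
  then v11 is forced to True.
Set v4 = True and propagate.
  then v7 is forced to False.
v10 is now unconstrained; take v10 = False.
Every clause has at least one true literal under this assignment.

v1=0, v2=0, v3=1, v4=1, v5=1, v6=0, v7=0, v8=1, v9=1, v10=0, v11=1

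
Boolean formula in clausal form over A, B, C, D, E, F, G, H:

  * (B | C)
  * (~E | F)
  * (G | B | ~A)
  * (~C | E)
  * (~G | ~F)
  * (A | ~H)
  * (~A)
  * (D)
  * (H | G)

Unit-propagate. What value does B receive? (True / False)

Unit clause (~A) sets A = False.
In (A | ~H), A is now false; ~H must hold, so H = False.
(D) is a unit clause: D = True.
(H | G): since H = False, the clause reduces to (G). G = True.
(~F | ~G): since G = True, the clause reduces to (~F). F = False.
(~E | F) with F = False leaves only ~E, so E = False.
In (~C | E), E is now false; ~C must hold, so C = False.
From (B | C) and C = False: B = True.

True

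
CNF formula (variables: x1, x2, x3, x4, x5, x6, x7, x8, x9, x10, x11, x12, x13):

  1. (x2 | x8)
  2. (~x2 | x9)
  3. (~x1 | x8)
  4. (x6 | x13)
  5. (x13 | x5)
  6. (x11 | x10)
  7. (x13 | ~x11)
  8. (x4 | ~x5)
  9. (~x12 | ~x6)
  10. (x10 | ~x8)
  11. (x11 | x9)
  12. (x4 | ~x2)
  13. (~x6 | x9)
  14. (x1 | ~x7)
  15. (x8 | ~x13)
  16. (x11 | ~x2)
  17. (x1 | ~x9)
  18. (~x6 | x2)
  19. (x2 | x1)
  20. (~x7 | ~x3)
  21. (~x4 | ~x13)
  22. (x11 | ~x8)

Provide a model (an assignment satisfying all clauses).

x1=True, x2=False, x3=False, x4=False, x5=False, x6=False, x7=False, x8=True, x9=True, x10=True, x11=True, x12=False, x13=True

x3 occurs only negated in the remaining clauses — set x3 = False.
Pure literal: x7 appears only negated; assign x7 = False.
Try x1 = True.
  then x8 is forced to True.
  then x10 is forced to True.
  then x11 is forced to True.
  then x13 is forced to True.
  then x4 is forced to False.
  then x5 is forced to False.
  then x2 is forced to False.
  then x6 is forced to False.
x9, x12 are now unconstrained; take x9 = True, x12 = False.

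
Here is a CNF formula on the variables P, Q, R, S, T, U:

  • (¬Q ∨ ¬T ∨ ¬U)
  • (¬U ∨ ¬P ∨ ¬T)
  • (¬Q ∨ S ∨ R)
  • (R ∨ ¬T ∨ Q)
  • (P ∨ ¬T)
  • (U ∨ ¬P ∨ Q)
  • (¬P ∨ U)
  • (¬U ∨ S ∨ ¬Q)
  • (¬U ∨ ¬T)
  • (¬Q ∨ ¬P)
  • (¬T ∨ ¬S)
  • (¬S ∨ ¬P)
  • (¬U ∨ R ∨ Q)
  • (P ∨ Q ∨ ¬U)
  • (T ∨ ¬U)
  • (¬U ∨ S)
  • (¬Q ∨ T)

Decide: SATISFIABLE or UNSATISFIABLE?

SATISFIABLE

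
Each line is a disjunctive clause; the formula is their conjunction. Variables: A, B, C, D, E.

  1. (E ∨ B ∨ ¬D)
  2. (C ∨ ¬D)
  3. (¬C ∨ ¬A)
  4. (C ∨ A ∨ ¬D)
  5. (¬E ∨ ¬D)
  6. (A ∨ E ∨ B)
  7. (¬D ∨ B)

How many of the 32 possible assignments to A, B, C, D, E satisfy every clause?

Split on D, then A.
  D=T, A=T: a clause becomes empty — 0.
  D=T, A=F: remaining (B,C,E) ∈ {(T,T,F)} — 1.
  D=F, A=T: remaining (B,C,E) ∈ {(F,F,F); (F,F,T); (T,F,F); (T,F,T)} — 4.
  D=F, A=F: C free; 3 ways for (B,E) × 2^1 = 6.
Total: 0 + 1 + 4 + 6 = 11.

11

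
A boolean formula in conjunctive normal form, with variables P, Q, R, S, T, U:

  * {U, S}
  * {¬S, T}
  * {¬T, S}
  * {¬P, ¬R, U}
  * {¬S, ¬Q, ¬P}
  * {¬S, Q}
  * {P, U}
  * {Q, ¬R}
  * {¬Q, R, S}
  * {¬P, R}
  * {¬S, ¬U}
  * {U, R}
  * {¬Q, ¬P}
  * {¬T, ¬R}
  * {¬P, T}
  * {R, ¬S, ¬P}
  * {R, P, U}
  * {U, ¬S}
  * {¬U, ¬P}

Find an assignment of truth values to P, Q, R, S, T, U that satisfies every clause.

P=F, Q=T, R=T, S=F, T=F, U=T

Check each clause:
  1. {U, S} — U is true.
  2. {T, ¬S} — ¬S is true.
  3. {¬T, S} — ¬T is true.
  4. {¬P, ¬R, U} — ¬P is true.
  5. {¬S, ¬Q, ¬P} — ¬S is true.
  6. {¬S, Q} — Q is true.
  7. {U, P} — U is true.
  8. {¬R, Q} — Q is true.
  9. {¬Q, R, S} — R is true.
  10. {¬P, R} — R is true.
  11. {¬S, ¬U} — ¬S is true.
  12. {R, U} — R is true.
  13. {¬P, ¬Q} — ¬P is true.
  14. {¬T, ¬R} — ¬T is true.
  15. {¬P, T} — ¬P is true.
  16. {¬S, R, ¬P} — R is true.
  17. {P, R, U} — R is true.
  18. {¬S, U} — ¬S is true.
  19. {¬P, ¬U} — ¬P is true.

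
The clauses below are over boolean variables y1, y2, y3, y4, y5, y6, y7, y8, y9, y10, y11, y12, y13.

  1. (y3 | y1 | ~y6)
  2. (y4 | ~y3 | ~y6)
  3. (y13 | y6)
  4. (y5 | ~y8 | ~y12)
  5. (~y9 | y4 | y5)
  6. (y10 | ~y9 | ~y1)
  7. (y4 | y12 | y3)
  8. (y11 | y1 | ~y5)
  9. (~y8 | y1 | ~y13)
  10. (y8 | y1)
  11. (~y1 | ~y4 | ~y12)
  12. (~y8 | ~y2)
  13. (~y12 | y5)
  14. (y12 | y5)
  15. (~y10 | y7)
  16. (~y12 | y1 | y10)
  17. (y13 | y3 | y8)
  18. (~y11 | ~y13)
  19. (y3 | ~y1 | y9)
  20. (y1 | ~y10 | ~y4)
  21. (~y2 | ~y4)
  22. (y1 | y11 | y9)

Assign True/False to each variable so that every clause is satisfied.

Pure literal: y2 appears only negated; assign y2 = False.
Pure literal: y7 appears only positively; assign y7 = True.
Branch on y1: take y1 = False.
  then y8 is forced to True.
  then y13 is forced to False.
  then y6 is forced to True.
  then y3 is forced to True.
  then y4 is forced to True.
  then y10 is forced to False.
  then y12 is forced to False.
  then y5 is forced to True.
  then y11 is forced to True.
y9 is now unconstrained; take y9 = True.

y1 = F, y2 = F, y3 = T, y4 = T, y5 = T, y6 = T, y7 = T, y8 = T, y9 = T, y10 = F, y11 = T, y12 = F, y13 = F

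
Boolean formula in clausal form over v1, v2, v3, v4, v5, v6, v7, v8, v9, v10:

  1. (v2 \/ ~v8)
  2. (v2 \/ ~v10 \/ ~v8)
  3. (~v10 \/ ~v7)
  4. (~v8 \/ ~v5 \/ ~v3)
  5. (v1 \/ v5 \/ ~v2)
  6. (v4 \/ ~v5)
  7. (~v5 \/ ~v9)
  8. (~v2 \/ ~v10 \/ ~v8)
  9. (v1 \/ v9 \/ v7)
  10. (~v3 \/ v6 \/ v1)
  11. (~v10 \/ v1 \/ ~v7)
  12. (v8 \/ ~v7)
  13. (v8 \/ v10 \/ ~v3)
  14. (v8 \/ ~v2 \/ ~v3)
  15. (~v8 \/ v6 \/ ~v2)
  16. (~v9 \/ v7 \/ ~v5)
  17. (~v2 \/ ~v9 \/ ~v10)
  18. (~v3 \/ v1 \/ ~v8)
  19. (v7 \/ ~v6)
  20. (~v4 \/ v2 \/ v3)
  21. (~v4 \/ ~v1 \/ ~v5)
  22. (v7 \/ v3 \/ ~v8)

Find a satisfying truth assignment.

v1 = F, v2 = F, v3 = F, v4 = F, v5 = F, v6 = F, v7 = F, v8 = F, v9 = T, v10 = F

Check each clause:
  1. (v2 \/ ~v8) — ~v8 is true.
  2. (~v10 \/ v2 \/ ~v8) — ~v8 is true.
  3. (~v10 \/ ~v7) — ~v7 is true.
  4. (~v8 \/ ~v5 \/ ~v3) — ~v8 is true.
  5. (v5 \/ ~v2 \/ v1) — ~v2 is true.
  6. (v4 \/ ~v5) — ~v5 is true.
  7. (~v9 \/ ~v5) — ~v5 is true.
  8. (~v10 \/ ~v2 \/ ~v8) — ~v8 is true.
  9. (v9 \/ v7 \/ v1) — v9 is true.
  10. (~v3 \/ v6 \/ v1) — ~v3 is true.
  11. (~v7 \/ ~v10 \/ v1) — ~v7 is true.
  12. (~v7 \/ v8) — ~v7 is true.
  13. (v8 \/ v10 \/ ~v3) — ~v3 is true.
  14. (v8 \/ ~v3 \/ ~v2) — ~v3 is true.
  15. (~v2 \/ v6 \/ ~v8) — ~v8 is true.
  16. (v7 \/ ~v5 \/ ~v9) — ~v5 is true.
  17. (~v10 \/ ~v9 \/ ~v2) — ~v2 is true.
  18. (v1 \/ ~v3 \/ ~v8) — ~v8 is true.
  19. (v7 \/ ~v6) — ~v6 is true.
  20. (~v4 \/ v2 \/ v3) — ~v4 is true.
  21. (~v5 \/ ~v1 \/ ~v4) — ~v5 is true.
  22. (~v8 \/ v7 \/ v3) — ~v8 is true.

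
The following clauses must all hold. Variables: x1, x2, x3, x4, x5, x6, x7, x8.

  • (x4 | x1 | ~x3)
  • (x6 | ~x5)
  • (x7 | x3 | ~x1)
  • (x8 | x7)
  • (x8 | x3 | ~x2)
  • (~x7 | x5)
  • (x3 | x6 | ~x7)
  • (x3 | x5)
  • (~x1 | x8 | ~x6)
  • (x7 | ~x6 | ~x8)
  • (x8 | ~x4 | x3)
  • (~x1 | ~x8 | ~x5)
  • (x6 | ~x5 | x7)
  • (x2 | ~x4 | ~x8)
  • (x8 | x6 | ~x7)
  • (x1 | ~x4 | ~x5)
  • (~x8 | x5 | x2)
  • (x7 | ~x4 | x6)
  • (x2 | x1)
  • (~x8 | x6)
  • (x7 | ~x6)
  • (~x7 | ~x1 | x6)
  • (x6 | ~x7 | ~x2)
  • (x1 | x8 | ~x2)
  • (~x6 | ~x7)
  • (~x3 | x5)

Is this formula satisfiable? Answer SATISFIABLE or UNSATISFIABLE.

UNSATISFIABLE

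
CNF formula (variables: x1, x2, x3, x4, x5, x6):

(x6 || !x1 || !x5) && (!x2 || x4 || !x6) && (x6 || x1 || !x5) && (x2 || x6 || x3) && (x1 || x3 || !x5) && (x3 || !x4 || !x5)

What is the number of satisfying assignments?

31

Case analysis on x5 and x6:
  x5=1, x6=1: 7 of the 16 assignments to (x1,x2,x3,x4) work.
  x5=1, x6=0: a clause becomes empty — 0.
  x5=0, x6=1: x1, x3 free; 3 ways for (x2,x4) × 2^2 = 12.
  x5=0, x6=0: x1, x4 free; 3 ways for (x2,x3) × 2^2 = 12.
Total: 7 + 0 + 12 + 12 = 31.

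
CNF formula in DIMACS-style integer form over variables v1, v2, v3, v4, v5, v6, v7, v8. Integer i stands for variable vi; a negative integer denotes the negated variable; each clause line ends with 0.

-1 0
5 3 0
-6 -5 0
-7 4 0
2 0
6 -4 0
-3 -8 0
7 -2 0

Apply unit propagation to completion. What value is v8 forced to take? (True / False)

Unit clause (~v1) sets v1 = False.
(v2) stands alone — v2 = True.
(v7 | ~v2) with v2 = True leaves only v7, so v7 = True.
(~v7 | v4): since v7 = True, the clause reduces to (v4). v4 = True.
From (v6 | ~v4) and v4 = True: v6 = True.
From (~v5 | ~v6) and v6 = True: v5 = False.
(v3 | v5) with v5 = False leaves only v3, so v3 = True.
(~v3 | ~v8): since v3 = True, the clause reduces to (~v8). v8 = False.

False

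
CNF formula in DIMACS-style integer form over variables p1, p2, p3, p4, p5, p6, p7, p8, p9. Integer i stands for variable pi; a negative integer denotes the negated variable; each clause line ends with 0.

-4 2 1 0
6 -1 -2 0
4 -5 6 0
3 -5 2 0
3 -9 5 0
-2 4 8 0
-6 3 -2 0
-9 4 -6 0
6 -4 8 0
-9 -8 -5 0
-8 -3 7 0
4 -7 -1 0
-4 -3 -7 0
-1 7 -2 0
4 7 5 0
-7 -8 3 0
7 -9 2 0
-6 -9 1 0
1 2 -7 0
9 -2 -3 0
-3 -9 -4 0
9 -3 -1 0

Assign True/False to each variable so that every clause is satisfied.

p1=T, p2=F, p3=F, p4=T, p5=F, p6=T, p7=F, p8=F, p9=F

Branch on p1: take p1 = True.
For the remaining variables, p2 = False, p3 = False, p4 = True, p5 = False, p6 = True, p7 = False, p8 = False, p9 = False works.
Every clause has at least one true literal under this assignment.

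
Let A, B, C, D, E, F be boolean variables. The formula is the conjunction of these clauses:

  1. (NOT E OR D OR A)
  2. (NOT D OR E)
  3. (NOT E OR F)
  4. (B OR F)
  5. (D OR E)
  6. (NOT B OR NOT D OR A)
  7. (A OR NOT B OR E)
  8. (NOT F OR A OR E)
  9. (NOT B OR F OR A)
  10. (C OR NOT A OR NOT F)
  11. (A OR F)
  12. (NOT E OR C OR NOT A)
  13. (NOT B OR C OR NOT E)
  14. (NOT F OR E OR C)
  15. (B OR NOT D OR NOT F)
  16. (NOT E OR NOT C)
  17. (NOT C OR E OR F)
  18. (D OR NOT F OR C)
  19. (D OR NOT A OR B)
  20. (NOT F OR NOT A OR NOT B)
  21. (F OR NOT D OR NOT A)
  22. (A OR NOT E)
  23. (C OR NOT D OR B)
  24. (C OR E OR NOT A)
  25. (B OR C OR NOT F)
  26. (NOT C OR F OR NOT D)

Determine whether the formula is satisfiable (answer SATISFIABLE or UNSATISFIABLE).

F = True:
  E = True:
    propagation gives C=False, A=False; an empty clause results — contradiction.
  E = False:
    propagation gives D=False; an empty clause results — contradiction.
F = False:
  propagation gives E=False, D=False; an empty clause results — contradiction.
Every branch closes, so no satisfying assignment exists.

UNSATISFIABLE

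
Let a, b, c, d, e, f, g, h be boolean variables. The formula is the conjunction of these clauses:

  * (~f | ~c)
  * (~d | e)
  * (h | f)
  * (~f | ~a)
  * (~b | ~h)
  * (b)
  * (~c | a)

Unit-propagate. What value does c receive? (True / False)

False

(b) stands alone — b = True.
In (~b | ~h), ~b is now false; ~h must hold, so h = False.
(h | f) with h = False leaves only f, so f = True.
(~c | ~f) with f = True leaves only ~c, so c = False.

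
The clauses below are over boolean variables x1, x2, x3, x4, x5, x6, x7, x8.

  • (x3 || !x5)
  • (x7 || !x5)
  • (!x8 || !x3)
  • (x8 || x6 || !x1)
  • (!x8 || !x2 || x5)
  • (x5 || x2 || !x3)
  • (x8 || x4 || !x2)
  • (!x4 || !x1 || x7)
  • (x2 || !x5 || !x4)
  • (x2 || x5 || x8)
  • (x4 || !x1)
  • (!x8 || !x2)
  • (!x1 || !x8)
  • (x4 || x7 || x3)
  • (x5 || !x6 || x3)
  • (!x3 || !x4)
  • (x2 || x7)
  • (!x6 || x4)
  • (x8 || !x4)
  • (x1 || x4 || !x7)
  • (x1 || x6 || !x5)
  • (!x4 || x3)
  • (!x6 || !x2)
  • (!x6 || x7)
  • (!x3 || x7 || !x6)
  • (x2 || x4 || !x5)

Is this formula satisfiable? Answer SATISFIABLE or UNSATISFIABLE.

x4 = True:
  propagation gives x3=False; an empty clause results — contradiction.
x4 = False:
  propagation gives x1=False, x6=False, x7=False, x5=False; an empty clause results — contradiction.
Every branch closes, so no satisfying assignment exists.

UNSATISFIABLE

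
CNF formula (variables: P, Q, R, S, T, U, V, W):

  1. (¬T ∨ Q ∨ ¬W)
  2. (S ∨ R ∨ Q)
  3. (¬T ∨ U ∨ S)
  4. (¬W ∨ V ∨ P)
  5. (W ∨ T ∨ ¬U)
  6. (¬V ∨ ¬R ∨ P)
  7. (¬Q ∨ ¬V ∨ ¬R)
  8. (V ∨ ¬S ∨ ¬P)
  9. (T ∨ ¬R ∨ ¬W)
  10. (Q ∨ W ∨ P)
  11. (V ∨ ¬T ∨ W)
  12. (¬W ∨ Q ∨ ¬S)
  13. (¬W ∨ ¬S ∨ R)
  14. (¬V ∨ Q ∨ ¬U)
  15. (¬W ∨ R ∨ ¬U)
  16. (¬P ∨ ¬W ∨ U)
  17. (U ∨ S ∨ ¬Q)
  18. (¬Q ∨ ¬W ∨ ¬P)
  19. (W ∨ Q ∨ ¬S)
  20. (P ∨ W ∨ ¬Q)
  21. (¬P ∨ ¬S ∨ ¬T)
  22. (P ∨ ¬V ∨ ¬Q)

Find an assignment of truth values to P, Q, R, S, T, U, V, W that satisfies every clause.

P=T, Q=F, R=T, S=F, T=F, U=F, V=T, W=F

Check each clause:
  1. (Q ∨ ¬T ∨ ¬W) — ¬W is true.
  2. (S ∨ R ∨ Q) — R is true.
  3. (¬T ∨ U ∨ S) — ¬T is true.
  4. (¬W ∨ V ∨ P) — ¬W is true.
  5. (W ∨ ¬U ∨ T) — ¬U is true.
  6. (¬V ∨ ¬R ∨ P) — P is true.
  7. (¬R ∨ ¬Q ∨ ¬V) — ¬Q is true.
  8. (V ∨ ¬S ∨ ¬P) — ¬S is true.
  9. (¬W ∨ ¬R ∨ T) — ¬W is true.
  10. (Q ∨ W ∨ P) — P is true.
  11. (V ∨ ¬T ∨ W) — ¬T is true.
  12. (¬S ∨ Q ∨ ¬W) — ¬W is true.
  13. (¬W ∨ ¬S ∨ R) — ¬W is true.
  14. (Q ∨ ¬U ∨ ¬V) — ¬U is true.
  15. (¬U ∨ R ∨ ¬W) — ¬W is true.
  16. (¬P ∨ U ∨ ¬W) — ¬W is true.
  17. (¬Q ∨ U ∨ S) — ¬Q is true.
  18. (¬P ∨ ¬W ∨ ¬Q) — ¬W is true.
  19. (W ∨ ¬S ∨ Q) — ¬S is true.
  20. (W ∨ ¬Q ∨ P) — P is true.
  21. (¬P ∨ ¬S ∨ ¬T) — ¬T is true.
  22. (¬V ∨ P ∨ ¬Q) — ¬Q is true.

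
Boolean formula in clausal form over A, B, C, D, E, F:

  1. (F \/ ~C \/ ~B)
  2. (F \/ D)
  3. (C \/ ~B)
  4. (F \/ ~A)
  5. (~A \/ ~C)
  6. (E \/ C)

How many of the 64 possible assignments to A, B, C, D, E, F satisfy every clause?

15

Case analysis on C and F:
  C=1, F=1: forces A=0; B, D, E free → 2^3 = 8.
  C=1, F=0: remaining (A,B,D,E) ∈ {(0,0,1,0); (0,0,1,1)} — 2.
  C=0, F=1: remaining (A,B,D,E) ∈ {(0,0,0,1); (0,0,1,1); (1,0,0,1); (1,0,1,1)} — 4.
  C=0, F=0: remaining (A,B,D,E) ∈ {(0,0,1,1)} — 1.
Total: 8 + 2 + 4 + 1 = 15.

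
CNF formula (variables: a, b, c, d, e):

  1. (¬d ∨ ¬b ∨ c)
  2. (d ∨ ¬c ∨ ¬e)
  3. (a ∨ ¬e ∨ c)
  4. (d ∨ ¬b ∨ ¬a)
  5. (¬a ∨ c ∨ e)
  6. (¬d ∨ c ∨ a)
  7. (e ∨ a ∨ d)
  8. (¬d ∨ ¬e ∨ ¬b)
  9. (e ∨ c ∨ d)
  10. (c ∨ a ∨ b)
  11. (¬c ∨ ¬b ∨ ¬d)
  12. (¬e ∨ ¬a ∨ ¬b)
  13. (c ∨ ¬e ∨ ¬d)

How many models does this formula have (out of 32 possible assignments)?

6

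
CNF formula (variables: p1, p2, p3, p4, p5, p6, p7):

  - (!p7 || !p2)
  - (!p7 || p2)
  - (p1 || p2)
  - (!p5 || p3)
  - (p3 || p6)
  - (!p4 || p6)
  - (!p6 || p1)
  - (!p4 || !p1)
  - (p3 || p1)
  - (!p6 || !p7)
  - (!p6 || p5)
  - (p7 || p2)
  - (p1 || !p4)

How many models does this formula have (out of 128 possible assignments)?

5

Satisfying assignments:
  p1=F p2=T p3=T p4=F p5=F p6=F p7=F
  p1=F p2=T p3=T p4=F p5=T p6=F p7=F
  p1=T p2=T p3=T p4=F p5=F p6=F p7=F
  p1=T p2=T p3=T p4=F p5=T p6=F p7=F
  p1=T p2=T p3=T p4=F p5=T p6=T p7=F
Count: 5.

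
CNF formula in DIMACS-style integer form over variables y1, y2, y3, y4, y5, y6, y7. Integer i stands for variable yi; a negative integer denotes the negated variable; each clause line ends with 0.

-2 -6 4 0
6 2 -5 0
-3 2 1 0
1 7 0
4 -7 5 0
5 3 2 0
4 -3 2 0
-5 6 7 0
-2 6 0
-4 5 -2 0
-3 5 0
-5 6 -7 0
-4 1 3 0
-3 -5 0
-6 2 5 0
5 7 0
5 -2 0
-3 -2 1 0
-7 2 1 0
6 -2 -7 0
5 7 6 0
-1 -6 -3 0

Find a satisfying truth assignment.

y1=True, y2=False, y3=False, y4=False, y5=True, y6=True, y7=False

Check each clause:
  1. (!y2 || !y6 || y4) — !y2 is true.
  2. (y2 || y6 || !y5) — y6 is true.
  3. (!y3 || y1 || y2) — y1 is true.
  4. (y7 || y1) — y1 is true.
  5. (!y7 || y4 || y5) — !y7 is true.
  6. (y3 || y2 || y5) — y5 is true.
  7. (!y3 || y4 || y2) — !y3 is true.
  8. (y7 || y6 || !y5) — y6 is true.
  9. (y6 || !y2) — !y2 is true.
  10. (y5 || !y4 || !y2) — !y4 is true.
  11. (y5 || !y3) — !y3 is true.
  12. (!y5 || !y7 || y6) — !y7 is true.
  13. (y3 || y1 || !y4) — y1 is true.
  14. (!y5 || !y3) — !y3 is true.
  15. (!y6 || y5 || y2) — y5 is true.
  16. (y5 || y7) — y5 is true.
  17. (!y2 || y5) — y5 is true.
  18. (!y3 || y1 || !y2) — y1 is true.
  19. (y1 || !y7 || y2) — y1 is true.
  20. (!y7 || !y2 || y6) — !y7 is true.
  21. (y5 || y6 || y7) — y5 is true.
  22. (!y1 || !y3 || !y6) — !y3 is true.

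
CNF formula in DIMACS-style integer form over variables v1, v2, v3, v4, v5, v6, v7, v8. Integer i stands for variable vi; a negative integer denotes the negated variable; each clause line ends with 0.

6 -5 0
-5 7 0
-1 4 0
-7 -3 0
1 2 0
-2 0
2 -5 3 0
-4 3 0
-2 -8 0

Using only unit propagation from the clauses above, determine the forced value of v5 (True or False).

Unit clause (~v2) sets v2 = False.
(v1 \/ v2) with v2 = False leaves only v1, so v1 = True.
(~v1 \/ v4): since v1 = True, the clause reduces to (v4). v4 = True.
(v3 \/ ~v4): since v4 = True, the clause reduces to (v3). v3 = True.
In (~v7 \/ ~v3), ~v3 is now false; ~v7 must hold, so v7 = False.
(~v5 \/ v7) with v7 = False leaves only ~v5, so v5 = False.

False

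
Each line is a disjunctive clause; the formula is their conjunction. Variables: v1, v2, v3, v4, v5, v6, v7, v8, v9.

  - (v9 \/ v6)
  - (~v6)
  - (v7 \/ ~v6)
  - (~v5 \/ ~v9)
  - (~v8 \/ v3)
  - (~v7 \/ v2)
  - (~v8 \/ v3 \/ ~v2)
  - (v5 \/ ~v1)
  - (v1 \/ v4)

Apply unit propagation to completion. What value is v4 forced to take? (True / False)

(~v6) is a unit clause: v6 = False.
(v9 \/ v6): since v6 = False, the clause reduces to (v9). v9 = True.
(~v5 \/ ~v9) with v9 = True leaves only ~v5, so v5 = False.
(v5 \/ ~v1): since v5 = False, the clause reduces to (~v1). v1 = False.
(v4 \/ v1): since v1 = False, the clause reduces to (v4). v4 = True.

True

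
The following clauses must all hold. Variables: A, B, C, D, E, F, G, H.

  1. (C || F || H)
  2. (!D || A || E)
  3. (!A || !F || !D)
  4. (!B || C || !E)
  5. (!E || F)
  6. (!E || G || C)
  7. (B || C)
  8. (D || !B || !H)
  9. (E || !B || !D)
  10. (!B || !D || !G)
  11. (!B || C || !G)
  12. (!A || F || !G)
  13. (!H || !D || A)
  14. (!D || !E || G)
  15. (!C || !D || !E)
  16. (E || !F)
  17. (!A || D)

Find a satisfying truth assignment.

Set A = True and propagate.
  then D is forced to True.
  then F is forced to False.
  then E is forced to False.
  then B is forced to False.
  then C is forced to True.
  then G is forced to False.
H is now unconstrained; take H = False.
Every clause has at least one true literal under this assignment.
Check each clause:
  1. (C || H || F) — C is true.
  2. (!D || A || E) — A is true.
  3. (!A || !D || !F) — !F is true.
  4. (!B || !E || C) — C is true.
  5. (!E || F) — !E is true.
  6. (G || C || !E) — !E is true.
  7. (B || C) — C is true.
  8. (!H || D || !B) — !H is true.
  9. (!B || E || !D) — !B is true.
  10. (!G || !B || !D) — !G is true.
  11. (!B || !G || C) — !G is true.
  12. (F || !G || !A) — !G is true.
  13. (!H || A || !D) — !H is true.
  14. (!E || G || !D) — !E is true.
  15. (!E || !C || !D) — !E is true.
  16. (E || !F) — !F is true.
  17. (!A || D) — D is true.

A=T, B=F, C=T, D=T, E=F, F=F, G=F, H=F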